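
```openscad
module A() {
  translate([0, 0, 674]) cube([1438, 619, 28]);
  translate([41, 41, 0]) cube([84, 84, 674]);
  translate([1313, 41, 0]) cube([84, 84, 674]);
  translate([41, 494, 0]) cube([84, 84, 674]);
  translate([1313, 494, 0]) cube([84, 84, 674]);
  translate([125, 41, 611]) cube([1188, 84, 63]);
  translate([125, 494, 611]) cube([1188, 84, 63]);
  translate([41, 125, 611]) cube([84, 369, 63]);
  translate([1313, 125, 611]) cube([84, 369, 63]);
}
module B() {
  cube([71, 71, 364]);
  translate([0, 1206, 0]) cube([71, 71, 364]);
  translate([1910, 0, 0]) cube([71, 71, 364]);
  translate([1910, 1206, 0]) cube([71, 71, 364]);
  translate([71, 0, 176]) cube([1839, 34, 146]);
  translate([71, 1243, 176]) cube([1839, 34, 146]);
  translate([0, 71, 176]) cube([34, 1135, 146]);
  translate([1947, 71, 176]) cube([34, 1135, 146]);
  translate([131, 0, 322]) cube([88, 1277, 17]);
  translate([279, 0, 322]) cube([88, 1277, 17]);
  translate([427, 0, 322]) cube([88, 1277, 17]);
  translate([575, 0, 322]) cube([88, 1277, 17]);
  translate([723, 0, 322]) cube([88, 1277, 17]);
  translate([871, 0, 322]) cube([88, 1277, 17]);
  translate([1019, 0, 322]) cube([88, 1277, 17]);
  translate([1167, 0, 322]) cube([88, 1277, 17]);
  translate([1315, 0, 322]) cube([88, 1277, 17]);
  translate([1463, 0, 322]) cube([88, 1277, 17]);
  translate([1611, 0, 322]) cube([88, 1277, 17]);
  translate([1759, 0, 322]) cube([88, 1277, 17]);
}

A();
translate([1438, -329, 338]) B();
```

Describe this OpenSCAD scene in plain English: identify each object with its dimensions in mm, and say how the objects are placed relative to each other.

A is a table: top 1438 mm (x) × 619 mm (y), 28 mm thick, upper face at z = 702 mm, on four 84×84 mm square legs, each inset 41 mm from the nearest pair of top edges, running from z = 0 to the bottom of the top. Four apron rails, 84 mm thick and 63 mm tall, run between adjacent legs with their top edges flush with the underside of the top and their outer faces flush with the legs' outer faces.

B is a bed frame 1981 mm long (x) by 1277 mm wide (y). Four 71×71 mm corner posts, 364 mm tall, at the corners of the footprint. Four rails of 34 mm thickness and 146 mm height run between adjacent posts with their undersides at z = 176 mm, their outer faces flush with the outside of the frame (the two x-running rails run between the posts' inner faces; the two y-running rails run between the posts' inner faces). 12 slats, each 88 mm wide (x) and 17 mm thick, lie across the top of the two x-running rails, running the full 1277 mm width of the frame in y; the slats are evenly spaced along x between the inner faces of the end posts with equal gaps (rounded down to the nearest mm) at the −x end and between each pair — any rounding remainder accumulates at the +x end.

The bed frame is beside the table with their tops flush at z = 702.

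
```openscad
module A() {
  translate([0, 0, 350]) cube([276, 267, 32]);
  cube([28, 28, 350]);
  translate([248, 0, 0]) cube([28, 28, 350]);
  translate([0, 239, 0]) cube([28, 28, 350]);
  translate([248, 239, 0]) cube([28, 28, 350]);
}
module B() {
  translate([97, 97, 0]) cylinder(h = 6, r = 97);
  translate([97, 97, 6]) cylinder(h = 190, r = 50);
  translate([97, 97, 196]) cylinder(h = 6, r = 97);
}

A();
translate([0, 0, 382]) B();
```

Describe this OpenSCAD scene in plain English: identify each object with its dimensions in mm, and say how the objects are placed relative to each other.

A is a simple wooden stool: a rectangular seat 276 mm (x) by 267 mm (y), 32 mm thick, top face at z = 382 mm, on four square legs, each 28×28 mm in cross-section. The legs rest on z = 0, each flush with a corner of the seat.

B is a spool: two coaxial disc flanges of radius 97 mm and thickness 6 mm, joined by a core cylinder of radius 50 mm and height 190 mm. The lower flange rests on z = 0 and the three cylinders share a vertical axis.

The spool is on top of the stool.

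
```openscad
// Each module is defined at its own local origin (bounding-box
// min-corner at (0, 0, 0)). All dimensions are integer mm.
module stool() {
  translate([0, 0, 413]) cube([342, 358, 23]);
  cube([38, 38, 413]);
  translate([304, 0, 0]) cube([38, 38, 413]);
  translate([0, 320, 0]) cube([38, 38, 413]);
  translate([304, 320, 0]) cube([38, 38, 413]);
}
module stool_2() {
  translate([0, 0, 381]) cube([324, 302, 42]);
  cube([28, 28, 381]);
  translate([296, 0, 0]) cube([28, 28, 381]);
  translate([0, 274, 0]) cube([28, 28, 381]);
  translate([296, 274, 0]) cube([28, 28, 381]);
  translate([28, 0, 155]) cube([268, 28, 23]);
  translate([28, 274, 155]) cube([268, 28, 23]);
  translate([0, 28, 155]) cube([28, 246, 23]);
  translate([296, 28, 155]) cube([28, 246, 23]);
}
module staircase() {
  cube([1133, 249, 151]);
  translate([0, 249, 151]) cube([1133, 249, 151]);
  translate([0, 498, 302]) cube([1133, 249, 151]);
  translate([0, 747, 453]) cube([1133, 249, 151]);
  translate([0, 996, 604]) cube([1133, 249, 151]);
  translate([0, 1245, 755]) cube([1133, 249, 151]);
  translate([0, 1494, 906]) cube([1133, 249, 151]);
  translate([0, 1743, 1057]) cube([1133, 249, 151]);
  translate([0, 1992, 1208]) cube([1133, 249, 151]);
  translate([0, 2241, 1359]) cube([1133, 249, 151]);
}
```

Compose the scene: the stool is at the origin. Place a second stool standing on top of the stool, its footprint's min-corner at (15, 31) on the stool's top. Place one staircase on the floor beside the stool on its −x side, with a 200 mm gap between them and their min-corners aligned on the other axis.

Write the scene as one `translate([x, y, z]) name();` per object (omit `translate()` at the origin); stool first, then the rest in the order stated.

stool();
translate([15, 31, 436]) stool_2();
translate([-1333, 0, 0]) staircase();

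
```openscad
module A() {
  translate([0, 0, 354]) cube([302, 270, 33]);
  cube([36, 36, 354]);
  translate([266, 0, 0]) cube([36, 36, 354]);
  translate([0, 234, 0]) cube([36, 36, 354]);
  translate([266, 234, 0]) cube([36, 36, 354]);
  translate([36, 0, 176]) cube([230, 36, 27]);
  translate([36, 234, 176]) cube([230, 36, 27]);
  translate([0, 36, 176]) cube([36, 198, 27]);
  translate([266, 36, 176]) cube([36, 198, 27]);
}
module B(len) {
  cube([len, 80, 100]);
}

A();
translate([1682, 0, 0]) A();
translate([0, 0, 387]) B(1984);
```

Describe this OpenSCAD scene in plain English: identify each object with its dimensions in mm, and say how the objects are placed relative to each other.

A is a four-legged stool. The seat is a 302×270×33 mm slab whose top surface is at z = 387 mm; four square legs, each 36×36 mm in cross-section, run from the floor (z = 0) to the underside of the seat, each flush with a corner of the seat. Four stretchers, 36 mm wide and 27 mm tall, connect adjacent legs with their undersides at z = 176 mm, each running between the inner faces of the legs it joins and aligned with the legs' outer faces on the other axis.

B is a rectangular beam 1984 mm long (x), 80 mm deep (y), 100 mm thick (z).

The beam spans the tops of two stools placed 1380 mm apart, resting at z = 387 mm.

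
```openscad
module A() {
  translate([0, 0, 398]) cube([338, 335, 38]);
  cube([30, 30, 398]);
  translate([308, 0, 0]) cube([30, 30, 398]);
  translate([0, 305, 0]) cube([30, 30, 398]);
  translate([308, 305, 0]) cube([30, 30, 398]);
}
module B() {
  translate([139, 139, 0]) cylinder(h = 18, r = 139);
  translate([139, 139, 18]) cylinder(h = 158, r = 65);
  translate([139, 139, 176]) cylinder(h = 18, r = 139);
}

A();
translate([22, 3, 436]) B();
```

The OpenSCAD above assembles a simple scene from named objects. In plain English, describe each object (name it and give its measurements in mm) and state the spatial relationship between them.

A is a simple wooden stool: a rectangular seat 338 mm (x) by 335 mm (y), 38 mm thick, top face at z = 436 mm, on four square legs, each 30×30 mm in cross-section. The legs rest on z = 0, each flush with a corner of the seat.

B is a spool: two coaxial disc flanges of radius 139 mm and thickness 18 mm, joined by a core cylinder of radius 65 mm and height 158 mm. The lower flange rests on z = 0 and the three cylinders share a vertical axis.

The spool is on top of the stool.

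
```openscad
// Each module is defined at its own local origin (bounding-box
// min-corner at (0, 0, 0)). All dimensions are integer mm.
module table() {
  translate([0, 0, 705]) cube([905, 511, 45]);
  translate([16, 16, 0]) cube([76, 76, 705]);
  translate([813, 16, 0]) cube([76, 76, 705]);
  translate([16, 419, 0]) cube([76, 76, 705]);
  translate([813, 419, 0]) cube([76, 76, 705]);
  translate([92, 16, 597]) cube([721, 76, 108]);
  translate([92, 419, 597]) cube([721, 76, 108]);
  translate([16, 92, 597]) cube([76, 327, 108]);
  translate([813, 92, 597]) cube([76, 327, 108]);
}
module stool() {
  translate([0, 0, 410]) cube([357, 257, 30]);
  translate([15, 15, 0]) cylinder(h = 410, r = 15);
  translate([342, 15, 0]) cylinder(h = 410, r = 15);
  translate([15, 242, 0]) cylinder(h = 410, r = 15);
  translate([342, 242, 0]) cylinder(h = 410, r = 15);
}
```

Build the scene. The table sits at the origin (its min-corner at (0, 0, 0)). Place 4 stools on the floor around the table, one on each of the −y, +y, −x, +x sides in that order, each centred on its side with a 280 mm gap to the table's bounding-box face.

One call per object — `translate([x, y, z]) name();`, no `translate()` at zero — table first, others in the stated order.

table();
translate([274, -537, 0]) stool();
translate([274, 791, 0]) stool();
translate([-637, 127, 0]) stool();
translate([1185, 127, 0]) stool();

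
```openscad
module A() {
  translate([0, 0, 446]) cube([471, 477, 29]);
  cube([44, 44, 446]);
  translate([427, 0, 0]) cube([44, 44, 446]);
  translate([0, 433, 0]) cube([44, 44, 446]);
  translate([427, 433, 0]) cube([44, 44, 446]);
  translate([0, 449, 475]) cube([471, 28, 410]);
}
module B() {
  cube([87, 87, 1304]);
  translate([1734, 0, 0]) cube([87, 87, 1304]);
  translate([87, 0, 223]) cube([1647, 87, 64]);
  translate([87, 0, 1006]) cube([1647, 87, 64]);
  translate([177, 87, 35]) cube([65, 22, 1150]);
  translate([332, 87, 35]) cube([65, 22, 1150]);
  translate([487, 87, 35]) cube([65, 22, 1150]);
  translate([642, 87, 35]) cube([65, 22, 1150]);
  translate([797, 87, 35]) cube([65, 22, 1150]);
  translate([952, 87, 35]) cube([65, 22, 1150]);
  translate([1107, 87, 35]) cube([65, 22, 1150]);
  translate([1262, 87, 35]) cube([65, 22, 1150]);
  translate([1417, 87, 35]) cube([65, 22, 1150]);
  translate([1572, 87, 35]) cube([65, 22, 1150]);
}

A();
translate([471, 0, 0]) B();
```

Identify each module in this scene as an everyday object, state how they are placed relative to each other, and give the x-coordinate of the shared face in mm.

The chair's +x face and the fence section's −x face are both at x = 471 mm.

A is a chair. B is a fence section. The fence section is against the chair's +x side, with their −y faces flush. The x-coordinate of the shared face is 471 mm.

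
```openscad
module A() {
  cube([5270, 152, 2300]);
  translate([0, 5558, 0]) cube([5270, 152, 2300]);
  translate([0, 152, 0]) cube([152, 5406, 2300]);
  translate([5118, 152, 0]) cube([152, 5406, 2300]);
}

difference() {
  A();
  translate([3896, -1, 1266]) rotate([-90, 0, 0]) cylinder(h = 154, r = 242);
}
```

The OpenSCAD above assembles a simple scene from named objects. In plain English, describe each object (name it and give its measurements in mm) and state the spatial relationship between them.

A is a box-shaped house frame (walls only): outside footprint 5270×5710 mm, wall height 2300 mm, wall thickness 152 mm. The two y-facing walls run the full x-width; the two x-facing walls fit between the inner faces of the y-facing walls.

The house frame has a circular hole of radius 242 mm through its front wall, centred at (x = 3896, z = 1266).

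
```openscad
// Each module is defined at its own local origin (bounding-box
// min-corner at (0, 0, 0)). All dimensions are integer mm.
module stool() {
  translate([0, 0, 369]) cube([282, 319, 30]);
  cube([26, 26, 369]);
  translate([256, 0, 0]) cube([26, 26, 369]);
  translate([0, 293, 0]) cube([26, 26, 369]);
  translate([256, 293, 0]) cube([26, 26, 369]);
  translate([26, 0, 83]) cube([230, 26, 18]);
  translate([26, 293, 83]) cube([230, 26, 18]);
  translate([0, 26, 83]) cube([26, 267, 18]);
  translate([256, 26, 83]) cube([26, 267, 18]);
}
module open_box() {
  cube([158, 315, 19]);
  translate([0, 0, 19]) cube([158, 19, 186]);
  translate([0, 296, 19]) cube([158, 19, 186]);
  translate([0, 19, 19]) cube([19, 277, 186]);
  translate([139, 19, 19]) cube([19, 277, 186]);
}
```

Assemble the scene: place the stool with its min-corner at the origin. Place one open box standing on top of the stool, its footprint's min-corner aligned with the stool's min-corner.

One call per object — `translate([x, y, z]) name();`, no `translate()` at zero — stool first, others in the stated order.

stool();
translate([0, 0, 399]) open_box();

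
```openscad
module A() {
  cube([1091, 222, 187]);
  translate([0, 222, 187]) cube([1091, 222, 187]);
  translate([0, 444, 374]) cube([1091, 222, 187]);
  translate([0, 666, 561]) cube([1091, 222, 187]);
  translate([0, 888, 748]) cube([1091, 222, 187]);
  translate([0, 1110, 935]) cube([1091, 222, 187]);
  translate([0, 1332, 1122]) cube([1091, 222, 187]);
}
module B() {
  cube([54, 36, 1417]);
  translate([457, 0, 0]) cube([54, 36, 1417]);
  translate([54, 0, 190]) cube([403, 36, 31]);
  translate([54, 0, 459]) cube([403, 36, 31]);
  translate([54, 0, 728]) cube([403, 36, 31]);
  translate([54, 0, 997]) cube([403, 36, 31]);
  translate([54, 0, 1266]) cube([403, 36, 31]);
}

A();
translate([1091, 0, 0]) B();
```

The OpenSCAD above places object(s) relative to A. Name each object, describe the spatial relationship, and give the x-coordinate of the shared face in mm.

The staircase's +x face and the ladder's −x face are both at x = 1091 mm.

A is a staircase. B is a ladder. The ladder is against the staircase's +x side, with their −y faces flush. The x-coordinate of the shared face is 1091 mm.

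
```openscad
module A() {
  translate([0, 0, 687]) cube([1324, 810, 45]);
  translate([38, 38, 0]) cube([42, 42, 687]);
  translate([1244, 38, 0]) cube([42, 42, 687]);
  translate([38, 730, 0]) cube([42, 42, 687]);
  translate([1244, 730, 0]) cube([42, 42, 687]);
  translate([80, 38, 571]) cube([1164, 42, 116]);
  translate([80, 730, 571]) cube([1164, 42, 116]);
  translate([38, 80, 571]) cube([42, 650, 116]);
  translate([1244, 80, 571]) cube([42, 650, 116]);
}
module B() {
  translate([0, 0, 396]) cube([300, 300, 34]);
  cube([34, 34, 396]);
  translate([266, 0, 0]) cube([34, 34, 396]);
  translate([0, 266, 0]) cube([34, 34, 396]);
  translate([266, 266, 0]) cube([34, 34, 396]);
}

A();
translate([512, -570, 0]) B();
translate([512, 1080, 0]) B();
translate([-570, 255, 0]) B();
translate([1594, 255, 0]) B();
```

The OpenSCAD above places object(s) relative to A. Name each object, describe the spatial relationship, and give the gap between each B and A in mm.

Each stool's nearest face is 270 mm from the table's bounding box.

A is a table. B is a stool. Four stools sit around the table at the −y, +y, −x, +x sides. The gap between each stool and the table is 270 mm.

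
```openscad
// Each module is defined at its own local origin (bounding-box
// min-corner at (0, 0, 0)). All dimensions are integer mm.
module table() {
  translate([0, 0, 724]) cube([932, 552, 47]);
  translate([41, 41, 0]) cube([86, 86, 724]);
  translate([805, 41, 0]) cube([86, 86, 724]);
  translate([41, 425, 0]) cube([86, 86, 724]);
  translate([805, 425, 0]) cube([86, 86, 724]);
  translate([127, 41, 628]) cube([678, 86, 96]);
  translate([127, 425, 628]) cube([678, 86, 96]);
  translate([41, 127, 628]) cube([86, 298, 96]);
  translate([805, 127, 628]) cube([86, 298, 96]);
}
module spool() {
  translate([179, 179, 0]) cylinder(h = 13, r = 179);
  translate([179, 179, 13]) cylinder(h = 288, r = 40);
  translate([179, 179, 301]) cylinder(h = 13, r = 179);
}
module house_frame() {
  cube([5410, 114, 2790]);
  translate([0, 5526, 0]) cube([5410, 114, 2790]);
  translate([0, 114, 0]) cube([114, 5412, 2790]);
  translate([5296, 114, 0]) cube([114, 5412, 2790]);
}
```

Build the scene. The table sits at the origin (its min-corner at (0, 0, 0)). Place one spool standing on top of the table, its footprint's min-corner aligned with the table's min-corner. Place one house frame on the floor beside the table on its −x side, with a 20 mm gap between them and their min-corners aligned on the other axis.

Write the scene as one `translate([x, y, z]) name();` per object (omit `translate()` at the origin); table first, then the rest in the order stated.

table();
translate([0, 0, 771]) spool();
translate([-5430, 0, 0]) house_frame();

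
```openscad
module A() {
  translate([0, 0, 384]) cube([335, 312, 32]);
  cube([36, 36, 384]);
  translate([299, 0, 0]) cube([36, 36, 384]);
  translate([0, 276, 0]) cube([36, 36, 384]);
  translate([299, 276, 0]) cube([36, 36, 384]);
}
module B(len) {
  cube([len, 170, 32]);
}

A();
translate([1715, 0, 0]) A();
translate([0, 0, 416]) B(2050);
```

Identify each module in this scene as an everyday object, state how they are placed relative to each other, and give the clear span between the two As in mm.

A is a stool. B is a beam. A beam spans the tops of two stools. The clear span between the two stools is 1380 mm.

Second stool starts at x = 1715; first ends at x = 335; clear span = 1715 − 335 = 1380 mm.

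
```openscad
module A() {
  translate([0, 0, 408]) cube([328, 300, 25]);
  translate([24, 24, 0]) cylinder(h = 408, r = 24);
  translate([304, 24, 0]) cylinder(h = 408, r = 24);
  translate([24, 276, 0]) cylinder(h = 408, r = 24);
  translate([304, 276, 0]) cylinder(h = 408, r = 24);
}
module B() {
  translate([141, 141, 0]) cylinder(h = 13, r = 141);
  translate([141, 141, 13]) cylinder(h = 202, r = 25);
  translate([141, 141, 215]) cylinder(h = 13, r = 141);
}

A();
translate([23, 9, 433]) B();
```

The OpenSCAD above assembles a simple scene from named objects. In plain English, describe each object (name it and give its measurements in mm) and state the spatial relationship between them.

A is a simple wooden stool: a rectangular seat 328 mm (x) by 300 mm (y), 25 mm thick, top face at z = 433 mm, on four round legs, each 48 mm in diameter. The legs rest on z = 0, each leg's axis is inset half a diameter from the nearest pair of seat edges (so the leg's bounding box is flush with the corner).

B is a spool: two coaxial disc flanges of radius 141 mm and thickness 13 mm, joined by a core cylinder of radius 25 mm and height 202 mm. The lower flange rests on z = 0 and the three cylinders share a vertical axis.

The spool is on top of the stool, centred.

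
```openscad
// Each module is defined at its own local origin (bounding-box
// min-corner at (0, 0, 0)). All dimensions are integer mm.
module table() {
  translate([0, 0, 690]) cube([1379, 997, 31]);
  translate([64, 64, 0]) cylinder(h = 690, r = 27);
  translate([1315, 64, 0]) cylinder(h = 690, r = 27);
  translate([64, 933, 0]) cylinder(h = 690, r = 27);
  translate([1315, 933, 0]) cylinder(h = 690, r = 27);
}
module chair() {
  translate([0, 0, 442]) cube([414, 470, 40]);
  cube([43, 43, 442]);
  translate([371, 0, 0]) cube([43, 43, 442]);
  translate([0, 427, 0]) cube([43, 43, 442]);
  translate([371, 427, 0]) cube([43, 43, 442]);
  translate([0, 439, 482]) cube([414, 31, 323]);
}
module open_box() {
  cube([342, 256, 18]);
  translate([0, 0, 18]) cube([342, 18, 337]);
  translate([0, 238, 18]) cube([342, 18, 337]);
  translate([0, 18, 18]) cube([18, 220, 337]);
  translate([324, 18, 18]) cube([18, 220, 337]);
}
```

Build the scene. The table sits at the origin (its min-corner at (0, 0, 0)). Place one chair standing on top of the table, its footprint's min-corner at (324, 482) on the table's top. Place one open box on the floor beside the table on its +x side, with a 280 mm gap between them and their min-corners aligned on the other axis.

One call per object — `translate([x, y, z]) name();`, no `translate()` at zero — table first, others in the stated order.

table();
translate([324, 482, 721]) chair();
translate([1659, 0, 0]) open_box();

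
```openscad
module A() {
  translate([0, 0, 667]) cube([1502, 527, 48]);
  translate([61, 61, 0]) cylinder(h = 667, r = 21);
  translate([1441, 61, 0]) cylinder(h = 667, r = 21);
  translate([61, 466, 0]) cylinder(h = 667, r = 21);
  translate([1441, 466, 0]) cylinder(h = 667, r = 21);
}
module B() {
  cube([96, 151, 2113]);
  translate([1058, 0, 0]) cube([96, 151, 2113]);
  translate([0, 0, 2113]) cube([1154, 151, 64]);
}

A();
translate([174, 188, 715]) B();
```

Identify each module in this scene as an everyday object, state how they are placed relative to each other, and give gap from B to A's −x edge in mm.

A is a table. B is a door frame. The door frame is on top of the table, centred. The gap from the door frame to the table's −x edge is 174 mm.

The door frame's min-x is at 174; the table's min-x is 0; gap = 174 mm.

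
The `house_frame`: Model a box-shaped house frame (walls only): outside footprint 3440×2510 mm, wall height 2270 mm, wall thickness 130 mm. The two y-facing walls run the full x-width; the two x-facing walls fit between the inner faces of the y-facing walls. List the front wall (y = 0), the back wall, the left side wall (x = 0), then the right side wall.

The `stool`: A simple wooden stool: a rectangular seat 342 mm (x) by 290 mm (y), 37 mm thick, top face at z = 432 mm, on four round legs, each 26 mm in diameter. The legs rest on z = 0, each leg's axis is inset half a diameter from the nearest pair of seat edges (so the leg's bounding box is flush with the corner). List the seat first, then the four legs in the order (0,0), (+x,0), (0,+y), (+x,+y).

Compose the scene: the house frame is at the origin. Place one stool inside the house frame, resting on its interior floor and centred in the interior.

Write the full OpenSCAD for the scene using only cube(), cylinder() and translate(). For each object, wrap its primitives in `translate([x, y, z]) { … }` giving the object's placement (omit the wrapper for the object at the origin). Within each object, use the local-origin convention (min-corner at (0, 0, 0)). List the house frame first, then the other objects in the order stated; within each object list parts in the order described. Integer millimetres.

cube([3440, 130, 2270]);
translate([0, 2380, 0]) cube([3440, 130, 2270]);
translate([0, 130, 0]) cube([130, 2250, 2270]);
translate([3310, 130, 0]) cube([130, 2250, 2270]);
translate([1549, 1110, 0]) {
  translate([0, 0, 395]) cube([342, 290, 37]);
  translate([13, 13, 0]) cylinder(h = 395, r = 13);
  translate([329, 13, 0]) cylinder(h = 395, r = 13);
  translate([13, 277, 0]) cylinder(h = 395, r = 13);
  translate([329, 277, 0]) cylinder(h = 395, r = 13);
}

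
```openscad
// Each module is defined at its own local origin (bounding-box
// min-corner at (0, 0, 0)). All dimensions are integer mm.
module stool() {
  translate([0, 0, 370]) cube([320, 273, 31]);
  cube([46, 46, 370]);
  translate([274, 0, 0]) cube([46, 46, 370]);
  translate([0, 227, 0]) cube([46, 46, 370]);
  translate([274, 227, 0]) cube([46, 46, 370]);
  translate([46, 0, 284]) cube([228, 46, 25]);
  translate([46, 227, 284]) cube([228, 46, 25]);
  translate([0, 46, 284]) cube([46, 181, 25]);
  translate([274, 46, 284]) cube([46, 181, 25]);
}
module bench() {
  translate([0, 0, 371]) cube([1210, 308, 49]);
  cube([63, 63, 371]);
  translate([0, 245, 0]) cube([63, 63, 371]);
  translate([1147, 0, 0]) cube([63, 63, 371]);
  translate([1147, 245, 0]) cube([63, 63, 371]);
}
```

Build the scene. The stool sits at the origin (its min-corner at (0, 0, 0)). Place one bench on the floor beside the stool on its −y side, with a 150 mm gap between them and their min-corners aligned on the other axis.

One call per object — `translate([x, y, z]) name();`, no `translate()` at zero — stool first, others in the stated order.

stool();
translate([0, -458, 0]) bench();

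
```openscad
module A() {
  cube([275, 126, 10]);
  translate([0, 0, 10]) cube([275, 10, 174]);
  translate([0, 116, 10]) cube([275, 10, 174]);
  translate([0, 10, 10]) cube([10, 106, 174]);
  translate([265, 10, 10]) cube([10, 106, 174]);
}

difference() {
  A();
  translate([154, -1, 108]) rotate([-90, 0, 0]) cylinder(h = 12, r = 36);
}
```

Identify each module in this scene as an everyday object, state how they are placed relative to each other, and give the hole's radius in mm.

A is an open box. The open box has a circular hole through its front wall. The hole's radius is 36 mm.

The subtracted cylinder has r = 36 mm.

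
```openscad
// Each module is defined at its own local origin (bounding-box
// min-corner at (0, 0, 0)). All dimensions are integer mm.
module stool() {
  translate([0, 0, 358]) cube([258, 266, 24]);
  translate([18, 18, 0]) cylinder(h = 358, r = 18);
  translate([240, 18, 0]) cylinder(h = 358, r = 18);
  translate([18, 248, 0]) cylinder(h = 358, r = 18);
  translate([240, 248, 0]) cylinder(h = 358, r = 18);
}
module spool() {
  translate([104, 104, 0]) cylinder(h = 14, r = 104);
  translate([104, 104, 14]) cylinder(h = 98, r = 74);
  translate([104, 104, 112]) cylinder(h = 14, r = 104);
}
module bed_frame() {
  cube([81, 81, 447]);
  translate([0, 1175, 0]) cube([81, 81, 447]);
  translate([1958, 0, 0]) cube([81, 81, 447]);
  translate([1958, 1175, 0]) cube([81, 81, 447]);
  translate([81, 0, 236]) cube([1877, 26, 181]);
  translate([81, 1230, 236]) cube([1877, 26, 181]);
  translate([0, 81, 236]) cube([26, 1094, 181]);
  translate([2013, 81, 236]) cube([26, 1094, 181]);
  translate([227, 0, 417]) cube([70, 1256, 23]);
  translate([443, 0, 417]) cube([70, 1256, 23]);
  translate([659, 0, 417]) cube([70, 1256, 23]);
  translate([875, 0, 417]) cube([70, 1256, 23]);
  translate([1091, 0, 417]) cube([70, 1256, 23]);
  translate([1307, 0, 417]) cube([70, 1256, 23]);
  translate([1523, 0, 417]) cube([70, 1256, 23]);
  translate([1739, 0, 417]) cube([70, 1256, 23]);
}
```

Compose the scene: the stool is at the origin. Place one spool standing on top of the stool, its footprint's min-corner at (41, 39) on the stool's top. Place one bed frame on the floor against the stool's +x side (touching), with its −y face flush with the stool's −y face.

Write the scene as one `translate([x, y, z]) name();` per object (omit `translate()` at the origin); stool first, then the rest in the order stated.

stool();
translate([41, 39, 382]) spool();
translate([258, 0, 0]) bed_frame();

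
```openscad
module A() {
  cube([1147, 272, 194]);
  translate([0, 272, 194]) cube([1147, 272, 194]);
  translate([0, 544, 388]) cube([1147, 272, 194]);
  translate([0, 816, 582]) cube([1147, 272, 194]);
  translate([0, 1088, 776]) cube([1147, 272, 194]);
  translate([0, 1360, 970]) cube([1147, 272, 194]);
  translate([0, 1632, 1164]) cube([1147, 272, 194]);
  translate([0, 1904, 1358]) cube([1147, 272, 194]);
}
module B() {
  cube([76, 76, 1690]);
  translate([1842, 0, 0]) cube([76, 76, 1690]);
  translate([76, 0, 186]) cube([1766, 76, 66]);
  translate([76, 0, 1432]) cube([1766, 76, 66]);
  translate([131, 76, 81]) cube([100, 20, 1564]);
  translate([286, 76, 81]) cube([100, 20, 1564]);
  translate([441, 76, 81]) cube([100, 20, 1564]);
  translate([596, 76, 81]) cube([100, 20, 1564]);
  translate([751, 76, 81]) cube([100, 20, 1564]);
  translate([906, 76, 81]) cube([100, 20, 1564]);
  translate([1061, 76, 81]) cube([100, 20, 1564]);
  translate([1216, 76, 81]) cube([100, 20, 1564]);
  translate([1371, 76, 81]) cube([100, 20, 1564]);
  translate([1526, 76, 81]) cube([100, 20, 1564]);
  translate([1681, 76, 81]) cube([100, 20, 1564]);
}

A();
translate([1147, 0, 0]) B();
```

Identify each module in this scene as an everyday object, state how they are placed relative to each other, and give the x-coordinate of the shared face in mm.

The staircase's +x face and the fence section's −x face are both at x = 1147 mm.

A is a staircase. B is a fence section. The fence section is against the staircase's +x side, with their −y faces flush. The x-coordinate of the shared face is 1147 mm.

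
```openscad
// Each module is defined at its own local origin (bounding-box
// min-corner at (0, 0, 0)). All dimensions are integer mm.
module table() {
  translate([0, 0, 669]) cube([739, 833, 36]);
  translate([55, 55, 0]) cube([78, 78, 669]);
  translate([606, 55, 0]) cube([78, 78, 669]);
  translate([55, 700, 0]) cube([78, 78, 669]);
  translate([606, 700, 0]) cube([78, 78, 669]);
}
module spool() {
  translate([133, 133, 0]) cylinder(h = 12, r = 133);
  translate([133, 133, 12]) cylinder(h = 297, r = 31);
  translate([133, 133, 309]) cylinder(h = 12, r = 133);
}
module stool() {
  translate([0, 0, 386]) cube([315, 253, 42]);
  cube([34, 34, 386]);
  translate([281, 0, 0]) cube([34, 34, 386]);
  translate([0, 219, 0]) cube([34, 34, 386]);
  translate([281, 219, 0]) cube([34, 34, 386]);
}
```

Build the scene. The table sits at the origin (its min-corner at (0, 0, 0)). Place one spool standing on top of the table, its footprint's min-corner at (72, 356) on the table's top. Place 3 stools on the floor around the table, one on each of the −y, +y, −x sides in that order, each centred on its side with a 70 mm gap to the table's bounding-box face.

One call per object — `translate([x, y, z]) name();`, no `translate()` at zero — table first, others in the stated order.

table();
translate([72, 356, 705]) spool();
translate([212, -323, 0]) stool();
translate([212, 903, 0]) stool();
translate([-385, 290, 0]) stool();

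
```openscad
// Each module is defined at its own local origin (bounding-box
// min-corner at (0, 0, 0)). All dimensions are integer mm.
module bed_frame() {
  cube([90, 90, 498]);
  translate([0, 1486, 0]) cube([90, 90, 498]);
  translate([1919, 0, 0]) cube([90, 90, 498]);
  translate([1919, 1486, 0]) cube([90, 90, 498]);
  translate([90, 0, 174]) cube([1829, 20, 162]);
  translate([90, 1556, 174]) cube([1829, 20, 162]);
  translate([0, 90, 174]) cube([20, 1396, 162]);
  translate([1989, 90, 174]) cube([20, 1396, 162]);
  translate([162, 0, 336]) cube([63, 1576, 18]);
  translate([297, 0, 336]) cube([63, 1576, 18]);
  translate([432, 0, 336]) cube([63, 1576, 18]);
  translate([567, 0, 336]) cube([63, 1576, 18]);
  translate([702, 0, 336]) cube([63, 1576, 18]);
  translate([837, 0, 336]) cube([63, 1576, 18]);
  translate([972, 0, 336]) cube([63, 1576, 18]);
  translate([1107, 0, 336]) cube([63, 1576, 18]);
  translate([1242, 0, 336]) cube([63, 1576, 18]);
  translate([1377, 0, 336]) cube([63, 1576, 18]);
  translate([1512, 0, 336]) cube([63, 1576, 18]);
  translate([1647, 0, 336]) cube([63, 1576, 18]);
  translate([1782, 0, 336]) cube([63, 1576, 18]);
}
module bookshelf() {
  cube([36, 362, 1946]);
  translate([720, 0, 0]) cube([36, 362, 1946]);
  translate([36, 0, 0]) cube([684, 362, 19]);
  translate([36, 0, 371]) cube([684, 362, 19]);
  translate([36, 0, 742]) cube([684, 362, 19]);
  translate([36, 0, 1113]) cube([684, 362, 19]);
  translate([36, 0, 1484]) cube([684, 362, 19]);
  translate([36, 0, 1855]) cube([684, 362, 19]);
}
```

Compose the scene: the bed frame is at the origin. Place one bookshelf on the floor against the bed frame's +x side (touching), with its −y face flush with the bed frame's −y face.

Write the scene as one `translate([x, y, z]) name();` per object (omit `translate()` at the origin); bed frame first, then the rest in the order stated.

bed_frame();
translate([2009, 0, 0]) bookshelf();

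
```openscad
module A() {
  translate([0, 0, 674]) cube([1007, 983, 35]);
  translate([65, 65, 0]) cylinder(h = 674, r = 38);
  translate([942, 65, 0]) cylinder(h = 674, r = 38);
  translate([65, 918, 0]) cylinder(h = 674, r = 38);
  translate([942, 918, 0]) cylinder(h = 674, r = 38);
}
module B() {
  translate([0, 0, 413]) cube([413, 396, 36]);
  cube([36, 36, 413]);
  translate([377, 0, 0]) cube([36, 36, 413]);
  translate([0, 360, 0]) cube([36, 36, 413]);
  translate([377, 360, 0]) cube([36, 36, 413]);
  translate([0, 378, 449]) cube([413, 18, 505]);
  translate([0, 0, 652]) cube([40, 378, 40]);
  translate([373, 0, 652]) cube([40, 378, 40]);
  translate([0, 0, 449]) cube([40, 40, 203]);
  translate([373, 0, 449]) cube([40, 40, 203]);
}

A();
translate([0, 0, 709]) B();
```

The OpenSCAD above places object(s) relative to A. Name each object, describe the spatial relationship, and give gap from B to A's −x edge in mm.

The chair's min-x is at 0; the table's min-x is 0; gap = 0 mm.

A is a table. B is a chair. The chair is on top of the table. The gap from the chair to the table's −x edge is 0 mm.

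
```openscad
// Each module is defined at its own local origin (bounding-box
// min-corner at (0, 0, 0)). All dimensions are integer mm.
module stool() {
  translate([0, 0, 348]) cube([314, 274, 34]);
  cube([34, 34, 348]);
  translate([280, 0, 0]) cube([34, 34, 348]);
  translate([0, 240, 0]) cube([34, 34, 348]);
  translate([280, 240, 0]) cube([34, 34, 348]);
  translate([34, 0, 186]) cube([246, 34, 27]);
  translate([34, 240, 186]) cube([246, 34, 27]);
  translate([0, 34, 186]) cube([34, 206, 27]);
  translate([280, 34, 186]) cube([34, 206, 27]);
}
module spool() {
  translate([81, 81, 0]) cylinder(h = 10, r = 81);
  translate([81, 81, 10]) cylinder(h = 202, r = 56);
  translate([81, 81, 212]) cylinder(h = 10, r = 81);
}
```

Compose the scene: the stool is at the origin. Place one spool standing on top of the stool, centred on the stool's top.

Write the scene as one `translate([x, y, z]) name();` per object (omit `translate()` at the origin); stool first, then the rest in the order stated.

stool();
translate([76, 56, 382]) spool();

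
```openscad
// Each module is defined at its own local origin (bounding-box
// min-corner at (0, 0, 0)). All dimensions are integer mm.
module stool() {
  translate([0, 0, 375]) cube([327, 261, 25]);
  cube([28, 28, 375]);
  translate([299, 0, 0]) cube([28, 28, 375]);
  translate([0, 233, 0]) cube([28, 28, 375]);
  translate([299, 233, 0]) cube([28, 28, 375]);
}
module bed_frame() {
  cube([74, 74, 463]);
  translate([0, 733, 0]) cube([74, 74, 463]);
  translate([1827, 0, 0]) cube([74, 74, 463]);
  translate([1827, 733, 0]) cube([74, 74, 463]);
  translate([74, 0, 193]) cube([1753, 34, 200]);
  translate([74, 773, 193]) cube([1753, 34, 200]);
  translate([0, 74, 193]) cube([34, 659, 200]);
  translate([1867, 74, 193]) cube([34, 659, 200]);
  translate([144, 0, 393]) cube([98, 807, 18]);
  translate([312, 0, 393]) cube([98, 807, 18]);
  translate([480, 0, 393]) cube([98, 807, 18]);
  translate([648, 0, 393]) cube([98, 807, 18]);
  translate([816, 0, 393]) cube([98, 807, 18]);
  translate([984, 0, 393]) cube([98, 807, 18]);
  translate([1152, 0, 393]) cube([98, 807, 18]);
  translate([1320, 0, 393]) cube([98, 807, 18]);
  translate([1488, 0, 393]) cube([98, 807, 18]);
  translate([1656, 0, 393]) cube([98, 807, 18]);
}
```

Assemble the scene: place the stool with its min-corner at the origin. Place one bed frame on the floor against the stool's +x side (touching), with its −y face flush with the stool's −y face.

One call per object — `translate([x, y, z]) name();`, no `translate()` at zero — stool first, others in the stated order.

stool();
translate([327, 0, 0]) bed_frame();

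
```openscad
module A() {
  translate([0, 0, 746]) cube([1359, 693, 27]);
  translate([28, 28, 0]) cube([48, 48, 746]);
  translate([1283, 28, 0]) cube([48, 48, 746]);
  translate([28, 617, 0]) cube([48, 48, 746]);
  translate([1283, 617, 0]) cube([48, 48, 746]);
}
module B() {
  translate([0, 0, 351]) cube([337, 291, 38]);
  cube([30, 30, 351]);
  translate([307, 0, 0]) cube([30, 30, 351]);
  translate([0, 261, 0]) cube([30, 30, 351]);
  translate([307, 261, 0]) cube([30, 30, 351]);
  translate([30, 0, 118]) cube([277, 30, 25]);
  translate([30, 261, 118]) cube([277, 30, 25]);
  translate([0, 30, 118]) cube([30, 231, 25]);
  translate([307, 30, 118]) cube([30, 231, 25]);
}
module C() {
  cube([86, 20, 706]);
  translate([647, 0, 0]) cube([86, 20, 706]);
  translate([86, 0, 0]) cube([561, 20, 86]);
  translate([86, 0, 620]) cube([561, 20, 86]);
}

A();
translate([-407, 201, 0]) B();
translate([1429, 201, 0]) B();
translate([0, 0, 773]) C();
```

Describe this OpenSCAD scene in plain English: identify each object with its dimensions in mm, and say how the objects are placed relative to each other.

A is a table with a 1359×693 mm rectangular top, 27 mm thick, top surface at z = 773 mm, supported by four 48×48 mm square legs, each inset 28 mm from the nearest pair of top edges, running from the floor.

B is a simple wooden stool: a rectangular seat 337 mm (x) by 291 mm (y), 38 mm thick, top face at z = 389 mm, on four square legs, each 30×30 mm in cross-section. The legs rest on z = 0, each flush with a corner of the seat. Four stretchers, 30 mm wide and 25 mm tall, connect adjacent legs with their undersides at z = 118 mm, each running between the inner faces of the legs it joins and aligned with the legs' outer faces on the other axis.

C is a rectangular picture frame lying in the x–z plane (depth along y). The opening is 561 mm wide (x) by 534 mm tall (z), surrounded by a border 86 mm wide on all four sides. The frame is 20 mm deep and is made of two full-height vertical stiles with two horizontal rails fitted between them.

Two stools sit around the table at the −x, +x sides. The picture frame is on top of the table.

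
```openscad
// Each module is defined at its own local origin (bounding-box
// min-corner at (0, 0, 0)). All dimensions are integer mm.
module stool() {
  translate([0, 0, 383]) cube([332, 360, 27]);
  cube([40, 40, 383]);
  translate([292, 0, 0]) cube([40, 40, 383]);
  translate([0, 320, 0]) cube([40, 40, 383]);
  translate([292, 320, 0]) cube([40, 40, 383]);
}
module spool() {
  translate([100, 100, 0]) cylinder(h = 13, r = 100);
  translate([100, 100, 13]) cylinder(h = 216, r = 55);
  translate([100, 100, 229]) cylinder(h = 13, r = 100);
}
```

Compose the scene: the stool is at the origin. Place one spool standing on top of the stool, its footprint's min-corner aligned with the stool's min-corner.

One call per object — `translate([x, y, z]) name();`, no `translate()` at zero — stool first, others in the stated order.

stool();
translate([0, 0, 410]) spool();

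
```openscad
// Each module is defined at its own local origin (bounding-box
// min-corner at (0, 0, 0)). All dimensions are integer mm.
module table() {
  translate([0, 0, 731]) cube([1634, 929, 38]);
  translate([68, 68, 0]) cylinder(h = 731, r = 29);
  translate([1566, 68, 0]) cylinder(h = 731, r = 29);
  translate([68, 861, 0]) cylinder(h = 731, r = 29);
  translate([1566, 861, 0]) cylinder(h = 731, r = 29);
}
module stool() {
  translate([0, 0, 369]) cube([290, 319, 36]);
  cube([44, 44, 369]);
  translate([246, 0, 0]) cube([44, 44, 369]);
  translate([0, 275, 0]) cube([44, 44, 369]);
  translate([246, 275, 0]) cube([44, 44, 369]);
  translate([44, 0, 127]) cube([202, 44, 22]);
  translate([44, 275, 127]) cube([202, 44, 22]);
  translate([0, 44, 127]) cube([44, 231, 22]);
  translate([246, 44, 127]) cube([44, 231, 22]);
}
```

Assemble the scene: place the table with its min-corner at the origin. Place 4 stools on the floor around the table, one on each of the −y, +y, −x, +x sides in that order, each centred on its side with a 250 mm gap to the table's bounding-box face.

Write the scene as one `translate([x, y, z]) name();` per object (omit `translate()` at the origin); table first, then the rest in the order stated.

table();
translate([672, -569, 0]) stool();
translate([672, 1179, 0]) stool();
translate([-540, 305, 0]) stool();
translate([1884, 305, 0]) stool();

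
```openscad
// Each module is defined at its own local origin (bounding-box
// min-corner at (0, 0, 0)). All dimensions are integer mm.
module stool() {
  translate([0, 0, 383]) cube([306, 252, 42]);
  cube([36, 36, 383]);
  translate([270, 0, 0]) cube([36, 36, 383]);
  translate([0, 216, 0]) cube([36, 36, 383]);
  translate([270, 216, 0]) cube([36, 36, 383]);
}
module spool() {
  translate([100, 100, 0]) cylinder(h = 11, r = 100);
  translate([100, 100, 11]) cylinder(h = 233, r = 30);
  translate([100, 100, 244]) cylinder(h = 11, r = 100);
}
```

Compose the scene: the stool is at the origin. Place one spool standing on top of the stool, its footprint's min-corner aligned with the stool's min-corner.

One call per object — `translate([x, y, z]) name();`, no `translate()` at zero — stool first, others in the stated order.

stool();
translate([0, 0, 425]) spool();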